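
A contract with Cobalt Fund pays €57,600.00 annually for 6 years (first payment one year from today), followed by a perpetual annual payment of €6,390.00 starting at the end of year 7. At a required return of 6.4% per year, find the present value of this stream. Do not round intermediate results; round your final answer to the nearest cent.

PV of 6-year annuity: €57,600.00 × [1 − (1+0.064)^−6] / 0.064 = 279712.91090
Perpetuity value at year 6: €6,390.00 / 0.064 = 99843.75000
PV of perpetuity: 99843.75000 / (1+0.064)^6 = 68813.09895
Total PV = 279712.91090 + 68813.09895 = 348526.00984

€348526.01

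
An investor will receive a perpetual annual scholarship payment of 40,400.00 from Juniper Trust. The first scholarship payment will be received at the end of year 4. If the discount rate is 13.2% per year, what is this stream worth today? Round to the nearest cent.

Value at end of year 3: C / r = 40,400.00 / 0.132 = 306,060.6061
Discount to today: PV = 306,060.6061 / (1 + 0.132)^3 = 306,060.6061 / 1.450572 = 210,993.05

210993.05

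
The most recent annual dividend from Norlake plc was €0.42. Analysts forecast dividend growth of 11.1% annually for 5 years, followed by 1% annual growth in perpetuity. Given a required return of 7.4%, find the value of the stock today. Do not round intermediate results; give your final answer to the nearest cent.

D_1 = 0.46662
D_2 = 0.51841
D_3 = 0.57596
D_4 = 0.63989
D_5 = 0.71092
Terminal value at year 5: TV = D_5×(1+g_2)/(r−g_2) = 0.71803/0.064 = 11.21918
P_0 = D_1/(1+r)^1 + D_2/(1+r)^2 + D_3/(1+r)^3 + D_4/(1+r)^4 + D_5/(1+r)^5 + TV/(1+r)^5
    = 0.43447 + 0.44944 + 0.46492 + 0.48094 + 0.49751 + 7.85126 = 10.17853

€10.18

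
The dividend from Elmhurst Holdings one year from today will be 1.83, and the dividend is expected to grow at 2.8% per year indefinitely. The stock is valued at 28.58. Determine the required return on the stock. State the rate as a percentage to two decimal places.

P = D₁/(r − g) ⇒ r = D₁/P + g = 1.8300/28.58 + 0.028 = 0.064031 + 0.028 = 0.092031

9.20%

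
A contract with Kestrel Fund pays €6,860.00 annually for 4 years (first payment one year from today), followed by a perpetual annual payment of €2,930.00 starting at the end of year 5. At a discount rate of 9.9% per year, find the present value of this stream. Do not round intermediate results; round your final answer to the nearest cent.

PV of 4-year annuity: €6,860.00 × [1 − (1+0.099)^−4] / 0.099 = 21792.43254
Perpetuity value at year 4: €2,930.00 / 0.099 = 29595.95960
PV of perpetuity: 29595.95960 / (1+0.099)^4 = 20288.11304
Total PV = 21792.43254 + 20288.11304 = 42080.54559

€42080.55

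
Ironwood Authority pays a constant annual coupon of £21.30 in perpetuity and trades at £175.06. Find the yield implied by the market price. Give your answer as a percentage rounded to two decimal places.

12.17%

P = C/r ⇒ r = C/P = £21.30/£175.06 = 0.121673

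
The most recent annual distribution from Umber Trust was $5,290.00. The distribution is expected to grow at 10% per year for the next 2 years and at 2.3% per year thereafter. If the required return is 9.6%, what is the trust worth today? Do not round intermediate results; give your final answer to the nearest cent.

$85312.56

D_1 = 5819.00000
D_2 = 6400.90000
Terminal value at year 2: TV = D_2×(1+g_2)/(r−g_2) = 6548.12070/0.073 = 89700.28356
P_0 = D_1/(1+r)^1 + D_2/(1+r)^2 + TV/(1+r)^2
    = 5309.30657 + 5328.68360 + 74674.56607 = 85312.55624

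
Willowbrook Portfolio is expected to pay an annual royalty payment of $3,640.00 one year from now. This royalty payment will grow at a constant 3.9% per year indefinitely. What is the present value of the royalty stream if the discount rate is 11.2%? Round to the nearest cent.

Growing perpetuity: P = D₁ / (r − g) = $3,640.0000 / (0.112 − 0.039) = $49,863.01

$49863.01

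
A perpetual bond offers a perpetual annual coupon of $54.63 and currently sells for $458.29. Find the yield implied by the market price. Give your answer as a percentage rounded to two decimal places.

11.92%

P = C/r ⇒ r = C/P = $54.63/$458.29 = 0.119204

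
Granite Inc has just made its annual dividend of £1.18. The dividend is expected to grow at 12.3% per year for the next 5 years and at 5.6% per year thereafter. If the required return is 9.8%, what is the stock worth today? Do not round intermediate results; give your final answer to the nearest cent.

D_1 = 1.32514
D_2 = 1.48813
D_3 = 1.67117
D_4 = 1.87673
D_5 = 2.10756
Terminal value at year 5: TV = D_5×(1+g_2)/(r−g_2) = 2.22559/0.042 = 52.99018
P_0 = D_1/(1+r)^1 + D_2/(1+r)^2 + D_3/(1+r)^3 + D_4/(1+r)^4 + D_5/(1+r)^5 + TV/(1+r)^5
    = 1.20687 + 1.23435 + 1.26245 + 1.29119 + 1.32059 + 33.20349 = 39.51894

£39.52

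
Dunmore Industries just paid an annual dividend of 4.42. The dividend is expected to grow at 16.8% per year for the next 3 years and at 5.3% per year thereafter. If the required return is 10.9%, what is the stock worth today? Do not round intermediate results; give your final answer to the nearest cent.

111.82

D_1 = 5.16256
D_2 = 6.02987
D_3 = 7.04289
Terminal value at year 3: TV = D_3×(1+g_2)/(r−g_2) = 7.41616/0.056 = 132.43145
P_0 = D_1/(1+r)^1 + D_2/(1+r)^2 + D_3/(1+r)^3 + TV/(1+r)^3
    = 4.65515 + 4.90281 + 5.16364 + 97.09492 = 111.81652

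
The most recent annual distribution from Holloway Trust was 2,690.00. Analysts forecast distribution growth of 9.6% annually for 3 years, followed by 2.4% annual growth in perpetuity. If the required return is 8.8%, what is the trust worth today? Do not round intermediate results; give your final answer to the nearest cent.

52185.67

D_1 = 2948.24000
D_2 = 3231.27104
D_3 = 3541.47306
Terminal value at year 3: TV = D_3×(1+g_2)/(r−g_2) = 3626.46841/0.064 = 56663.56896
P_0 = D_1/(1+r)^1 + D_2/(1+r)^2 + D_3/(1+r)^3 + TV/(1+r)^3
    = 2709.77941 + 2729.70426 + 2749.77562 + 43996.40984 = 52185.66913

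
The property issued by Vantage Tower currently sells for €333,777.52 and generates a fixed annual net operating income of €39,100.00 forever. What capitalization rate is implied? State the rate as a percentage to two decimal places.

11.71%

P = C/r ⇒ r = C/P = €39,100.00/€333,777.52 = 0.117144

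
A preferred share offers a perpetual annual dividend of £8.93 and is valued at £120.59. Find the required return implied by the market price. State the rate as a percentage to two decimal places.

7.41%

P = C/r ⇒ r = C/P = £8.93/£120.59 = 0.074053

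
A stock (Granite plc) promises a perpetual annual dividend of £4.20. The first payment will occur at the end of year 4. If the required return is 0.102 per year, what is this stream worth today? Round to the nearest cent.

£30.77

Value at end of year 3: C / r = £4.20 / 0.102 = £41.1765
Discount to today: PV = £41.1765 / (1 + 0.102)^3 = £41.1765 / 1.338273 = £30.77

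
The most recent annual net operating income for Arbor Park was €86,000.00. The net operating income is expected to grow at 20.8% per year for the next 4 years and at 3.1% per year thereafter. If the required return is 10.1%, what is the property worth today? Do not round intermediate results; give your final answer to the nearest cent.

D_1 = 103888.00000
D_2 = 125496.70400
D_3 = 151600.01843
D_4 = 183132.82227
Terminal value at year 4: TV = D_4×(1+g_2)/(r−g_2) = 188809.93976/0.07 = 2697284.85366
P_0 = D_1/(1+r)^1 + D_2/(1+r)^2 + D_3/(1+r)^3 + D_4/(1+r)^4 + TV/(1+r)^4
    = 94357.85649 + 103527.96607 + 113589.26704 + 124628.36929 + 1835597.83911 = 2271701.29801

€2271701.30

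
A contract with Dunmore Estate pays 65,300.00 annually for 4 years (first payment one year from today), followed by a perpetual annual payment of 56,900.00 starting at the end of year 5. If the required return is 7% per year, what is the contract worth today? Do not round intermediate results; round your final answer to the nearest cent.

841309.72

PV of 4-year annuity: 65,300.00 × [1 − (1+0.07)^−4] / 0.07 = 221184.89505
Perpetuity value at year 4: 56,900.00 / 0.07 = 812857.14286
PV of perpetuity: 812857.14286 / (1+0.07)^4 = 620124.82236
Total PV = 221184.89505 + 620124.82236 = 841309.71741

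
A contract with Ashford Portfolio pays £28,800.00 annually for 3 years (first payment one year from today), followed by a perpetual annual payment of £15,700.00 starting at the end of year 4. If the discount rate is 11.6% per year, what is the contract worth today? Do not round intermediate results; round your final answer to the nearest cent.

PV of 3-year annuity: £28,800.00 × [1 − (1+0.116)^−3] / 0.116 = 69650.99659
Perpetuity value at year 3: £15,700.00 / 0.116 = 135344.82759
PV of perpetuity: 135344.82759 / (1+0.116)^3 = 97375.36069
Total PV = 69650.99659 + 97375.36069 = 167026.35729

£167026.36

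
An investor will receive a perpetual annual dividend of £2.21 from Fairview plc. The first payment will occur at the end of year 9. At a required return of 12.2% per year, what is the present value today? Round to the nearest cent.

Value at end of year 8: C / r = £2.21 / 0.122 = £18.1148
Discount to today: PV = £18.1148 / (1 + 0.122)^8 = £18.1148 / 2.511556 = £7.21

£7.21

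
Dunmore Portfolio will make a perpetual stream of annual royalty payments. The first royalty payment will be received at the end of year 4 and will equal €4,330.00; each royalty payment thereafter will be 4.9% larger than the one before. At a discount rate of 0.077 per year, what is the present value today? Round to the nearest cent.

Value at end of year 3: C₁ / (r − g) = €4,330.00 / (0.077 − 0.049) = €154,642.8571
Discount to today: PV = €154,642.8571 / (1 + 0.077)^3 = €154,642.8571 / 1.249244 = €123,789.20

€123789.20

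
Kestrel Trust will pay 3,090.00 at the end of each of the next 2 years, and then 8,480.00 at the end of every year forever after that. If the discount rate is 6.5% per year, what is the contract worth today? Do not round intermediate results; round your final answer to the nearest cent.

120648.36

PV of 2-year annuity: 3,090.00 × [1 − (1+0.065)^−2] / 0.065 = 5625.73563
Perpetuity value at year 2: 8,480.00 / 0.065 = 130461.53846
PV of perpetuity: 130461.53846 / (1+0.065)^2 = 115022.62643
Total PV = 5625.73563 + 115022.62643 = 120648.36206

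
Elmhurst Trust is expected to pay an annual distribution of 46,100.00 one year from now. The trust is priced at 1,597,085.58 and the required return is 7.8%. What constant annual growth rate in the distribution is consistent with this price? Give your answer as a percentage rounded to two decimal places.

4.91%

P = D₁/(r−g) ⇒ g = r − D₁/P = 0.078 − 46,100.00/1,597,085.58 = 0.049135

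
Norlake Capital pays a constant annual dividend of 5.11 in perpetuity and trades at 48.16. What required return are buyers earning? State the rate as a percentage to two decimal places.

P = C/r ⇒ r = C/P = 5.11/48.16 = 0.106105

10.61%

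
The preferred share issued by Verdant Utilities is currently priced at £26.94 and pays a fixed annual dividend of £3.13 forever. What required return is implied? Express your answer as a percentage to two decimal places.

P = C/r ⇒ r = C/P = £3.13/£26.94 = 0.116184

11.62%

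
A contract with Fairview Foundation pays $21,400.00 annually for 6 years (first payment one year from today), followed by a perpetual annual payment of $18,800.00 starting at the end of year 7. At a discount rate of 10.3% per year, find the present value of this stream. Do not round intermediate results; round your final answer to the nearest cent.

PV of 6-year annuity: $21,400.00 × [1 − (1+0.103)^−6] / 0.103 = 92388.86609
Perpetuity value at year 6: $18,800.00 / 0.103 = 182524.27184
PV of perpetuity: 182524.27184 / (1+0.103)^6 = 101360.22126
Total PV = 92388.86609 + 101360.22126 = 193749.08735

$193749.09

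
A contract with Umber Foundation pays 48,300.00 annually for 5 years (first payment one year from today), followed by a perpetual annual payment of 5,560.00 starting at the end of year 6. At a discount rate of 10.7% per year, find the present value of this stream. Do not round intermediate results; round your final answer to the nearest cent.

PV of 5-year annuity: 48,300.00 × [1 − (1+0.107)^−5] / 0.107 = 179867.22432
Perpetuity value at year 5: 5,560.00 / 0.107 = 51962.61682
PV of perpetuity: 51962.61682 / (1+0.107)^5 = 31257.40425
Total PV = 179867.22432 + 31257.40425 = 211124.62857

211124.63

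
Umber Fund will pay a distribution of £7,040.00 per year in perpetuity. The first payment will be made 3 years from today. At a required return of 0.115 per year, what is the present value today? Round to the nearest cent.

Value at end of year 2: C / r = £7,040.00 / 0.115 = £61,217.3913
Discount to today: PV = £61,217.3913 / (1 + 0.115)^2 = £61,217.3913 / 1.243225 = £49,240.80

£49240.80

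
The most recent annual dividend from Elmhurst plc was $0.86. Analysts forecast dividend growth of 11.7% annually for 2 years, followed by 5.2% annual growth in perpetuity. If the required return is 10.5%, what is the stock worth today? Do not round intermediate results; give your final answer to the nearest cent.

$19.19

D_1 = 0.96062
D_2 = 1.07301
Terminal value at year 2: TV = D_2×(1+g_2)/(r−g_2) = 1.12881/0.053 = 21.29829
P_0 = D_1/(1+r)^1 + D_2/(1+r)^2 + TV/(1+r)^2
    = 0.86934 + 0.87878 + 17.44296 = 19.19108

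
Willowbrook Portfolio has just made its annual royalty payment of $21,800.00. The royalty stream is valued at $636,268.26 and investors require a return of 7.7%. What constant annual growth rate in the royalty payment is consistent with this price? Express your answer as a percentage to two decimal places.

P = D₀(1+g)/(r−g) ⇒ P(r−g) = D₀(1+g) ⇒ g(P+D₀) = P·r − D₀
g = (P·r − D₀)/(P + D₀) = ($636,268.26×0.077 − $21,800.00) / ($636,268.26 + $21,800.00) = 0.041322

4.13%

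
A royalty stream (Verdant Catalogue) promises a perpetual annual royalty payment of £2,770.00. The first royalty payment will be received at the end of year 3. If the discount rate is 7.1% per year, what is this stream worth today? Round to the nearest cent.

Value at end of year 2: C / r = £2,770.00 / 0.071 = £39,014.0845
Discount to today: PV = £39,014.0845 / (1 + 0.071)^2 = £39,014.0845 / 1.147041 = £34,012.81

£34012.81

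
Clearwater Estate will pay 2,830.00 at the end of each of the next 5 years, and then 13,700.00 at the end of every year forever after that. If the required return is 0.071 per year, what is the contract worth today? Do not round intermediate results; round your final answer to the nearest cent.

148507.68

PV of 5-year annuity: 2,830.00 × [1 − (1+0.071)^−5] / 0.071 = 11572.55600
Perpetuity value at year 5: 13,700.00 / 0.071 = 192957.74648
PV of perpetuity: 192957.74648 / (1+0.071)^5 = 136935.12554
Total PV = 11572.55600 + 136935.12554 = 148507.68154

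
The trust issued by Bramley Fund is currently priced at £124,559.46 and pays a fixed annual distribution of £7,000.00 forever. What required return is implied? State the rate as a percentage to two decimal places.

P = C/r ⇒ r = C/P = £7,000.00/£124,559.46 = 0.056198

5.62%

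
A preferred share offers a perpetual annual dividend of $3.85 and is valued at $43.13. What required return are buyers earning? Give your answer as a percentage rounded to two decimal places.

P = C/r ⇒ r = C/P = $3.85/$43.13 = 0.089265

8.93%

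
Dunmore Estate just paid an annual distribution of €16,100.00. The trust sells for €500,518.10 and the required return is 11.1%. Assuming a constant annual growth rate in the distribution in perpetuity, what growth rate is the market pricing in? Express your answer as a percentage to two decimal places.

7.64%

P = D₀(1+g)/(r−g) ⇒ P(r−g) = D₀(1+g) ⇒ g(P+D₀) = P·r − D₀
g = (P·r − D₀)/(P + D₀) = (€500,518.10×0.111 − €16,100.00) / (€500,518.10 + €16,100.00) = 0.076377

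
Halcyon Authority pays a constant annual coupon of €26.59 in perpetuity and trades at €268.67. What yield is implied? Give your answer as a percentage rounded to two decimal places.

P = C/r ⇒ r = C/P = €26.59/€268.67 = 0.098969

9.90%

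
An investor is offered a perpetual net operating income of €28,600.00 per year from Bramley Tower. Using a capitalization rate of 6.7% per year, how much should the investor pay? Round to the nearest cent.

€426865.67

Level perpetuity: PV = C / r = €28,600.00 / 0.067 = €426,865.67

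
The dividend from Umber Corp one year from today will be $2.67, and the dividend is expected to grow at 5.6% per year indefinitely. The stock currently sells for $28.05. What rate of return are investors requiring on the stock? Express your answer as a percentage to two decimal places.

15.12%

P = D₁/(r − g) ⇒ r = D₁/P + g = $2.6700/$28.05 + 0.056 = 0.095187 + 0.056 = 0.151187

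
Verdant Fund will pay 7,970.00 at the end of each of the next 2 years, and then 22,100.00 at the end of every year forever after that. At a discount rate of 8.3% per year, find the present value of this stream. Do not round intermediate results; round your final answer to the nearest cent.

PV of 2-year annuity: 7,970.00 × [1 − (1+0.083)^−2] / 0.083 = 14154.37437
Perpetuity value at year 2: 22,100.00 / 0.083 = 266265.06024
PV of perpetuity: 266265.06024 / (1+0.083)^2 = 227016.41864
Total PV = 14154.37437 + 227016.41864 = 241170.79301

241170.79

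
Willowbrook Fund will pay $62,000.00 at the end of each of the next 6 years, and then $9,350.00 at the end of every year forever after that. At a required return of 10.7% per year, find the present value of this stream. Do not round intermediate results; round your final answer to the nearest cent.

PV of 6-year annuity: $62,000.00 × [1 − (1+0.107)^−6] / 0.107 = 264575.84817
Perpetuity value at year 6: $9,350.00 / 0.107 = 87383.17757
PV of perpetuity: 87383.17757 / (1+0.107)^6 = 47483.43272
Total PV = 264575.84817 + 47483.43272 = 312059.28090

$312059.28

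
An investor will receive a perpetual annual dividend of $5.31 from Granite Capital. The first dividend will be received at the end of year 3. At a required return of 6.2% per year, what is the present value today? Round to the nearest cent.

Value at end of year 2: C / r = $5.31 / 0.062 = $85.6452
Discount to today: PV = $85.6452 / (1 + 0.062)^2 = $85.6452 / 1.127844 = $75.94

$75.94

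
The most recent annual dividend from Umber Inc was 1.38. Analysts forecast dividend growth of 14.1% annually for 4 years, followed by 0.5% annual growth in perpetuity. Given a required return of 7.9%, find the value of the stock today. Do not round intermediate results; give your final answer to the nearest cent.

29.80

D_1 = 1.57458
D_2 = 1.79660
D_3 = 2.04992
D_4 = 2.33895
Terminal value at year 4: TV = D_4×(1+g_2)/(r−g_2) = 2.35065/0.074 = 31.76552
P_0 = D_1/(1+r)^1 + D_2/(1+r)^2 + D_3/(1+r)^3 + D_4/(1+r)^4 + TV/(1+r)^4
    = 1.45930 + 1.54315 + 1.63182 + 1.72558 + 23.43528 = 29.79513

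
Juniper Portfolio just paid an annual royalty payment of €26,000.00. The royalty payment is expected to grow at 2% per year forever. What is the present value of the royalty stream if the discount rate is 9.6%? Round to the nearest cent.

€348947.37

D₁ = D₀ × (1 + g) = €26,000.00 × 1.02 = €26,520.0000
Growing perpetuity: P = D₁ / (r − g) = €26,520.0000 / (0.096 − 0.02) = €348,947.37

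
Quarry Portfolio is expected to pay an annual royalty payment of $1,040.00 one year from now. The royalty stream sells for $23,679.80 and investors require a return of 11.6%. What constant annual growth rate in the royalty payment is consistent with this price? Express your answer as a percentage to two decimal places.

P = D₁/(r−g) ⇒ g = r − D₁/P = 0.116 − $1,040.00/$23,679.80 = 0.072081

7.21%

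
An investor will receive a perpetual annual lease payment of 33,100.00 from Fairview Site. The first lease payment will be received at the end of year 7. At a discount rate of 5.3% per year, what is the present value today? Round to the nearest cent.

Value at end of year 6: C / r = 33,100.00 / 0.053 = 624,528.3019
Discount to today: PV = 624,528.3019 / (1 + 0.053)^6 = 624,528.3019 / 1.363233 = 458,122.79

458122.79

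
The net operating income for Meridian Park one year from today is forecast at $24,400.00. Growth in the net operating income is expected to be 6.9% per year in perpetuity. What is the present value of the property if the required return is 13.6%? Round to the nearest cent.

Growing perpetuity: P = D₁ / (r − g) = $24,400.0000 / (0.136 − 0.069) = $364,179.10

$364179.10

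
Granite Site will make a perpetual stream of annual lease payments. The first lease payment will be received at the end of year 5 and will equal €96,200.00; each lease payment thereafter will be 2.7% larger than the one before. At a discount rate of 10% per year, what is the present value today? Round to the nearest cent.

Value at end of year 4: C₁ / (r − g) = €96,200.00 / (0.1 − 0.027) = €1,317,808.2192
Discount to today: PV = €1,317,808.2192 / (1 + 0.1)^4 = €1,317,808.2192 / 1.464100 = €900,080.75

€900080.75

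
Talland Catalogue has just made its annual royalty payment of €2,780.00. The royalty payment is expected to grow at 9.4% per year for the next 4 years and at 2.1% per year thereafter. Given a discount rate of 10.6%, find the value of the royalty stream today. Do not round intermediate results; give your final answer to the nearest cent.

D_1 = 3041.32000
D_2 = 3327.20408
D_3 = 3639.96126
D_4 = 3982.11762
Terminal value at year 4: TV = D_4×(1+g_2)/(r−g_2) = 4065.74209/0.085 = 47832.25991
P_0 = D_1/(1+r)^1 + D_2/(1+r)^2 + D_3/(1+r)^3 + D_4/(1+r)^4 + TV/(1+r)^4
    = 2749.83725 + 2720.00177 + 2690.48999 + 2661.29842 + 31966.89043 = 42788.51786

€42788.52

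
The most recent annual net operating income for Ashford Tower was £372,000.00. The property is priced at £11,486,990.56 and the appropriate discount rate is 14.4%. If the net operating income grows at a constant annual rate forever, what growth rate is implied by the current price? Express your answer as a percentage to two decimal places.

10.81%

P = D₀(1+g)/(r−g) ⇒ P(r−g) = D₀(1+g) ⇒ g(P+D₀) = P·r − D₀
g = (P·r − D₀)/(P + D₀) = (£11,486,990.56×0.144 − £372,000.00) / (£11,486,990.56 + £372,000.00) = 0.108114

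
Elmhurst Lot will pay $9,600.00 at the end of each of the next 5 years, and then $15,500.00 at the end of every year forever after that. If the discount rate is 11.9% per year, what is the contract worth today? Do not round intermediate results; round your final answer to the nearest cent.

PV of 5-year annuity: $9,600.00 × [1 − (1+0.119)^−5] / 0.119 = 34691.75308
Perpetuity value at year 5: $15,500.00 / 0.119 = 130252.10084
PV of perpetuity: 130252.10084 / (1+0.119)^5 = 74239.37451
Total PV = 34691.75308 + 74239.37451 = 108931.12759

$108931.13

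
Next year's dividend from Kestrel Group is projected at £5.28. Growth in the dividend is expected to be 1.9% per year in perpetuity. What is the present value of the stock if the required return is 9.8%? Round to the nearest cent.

£66.84

Growing perpetuity: P = D₁ / (r − g) = £5.2800 / (0.098 − 0.019) = £66.84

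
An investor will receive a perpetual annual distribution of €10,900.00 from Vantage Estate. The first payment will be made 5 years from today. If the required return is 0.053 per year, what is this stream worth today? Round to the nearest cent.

€167277.35

Value at end of year 4: C / r = €10,900.00 / 0.053 = €205,660.3774
Discount to today: PV = €205,660.3774 / (1 + 0.053)^4 = €205,660.3774 / 1.229457 = €167,277.35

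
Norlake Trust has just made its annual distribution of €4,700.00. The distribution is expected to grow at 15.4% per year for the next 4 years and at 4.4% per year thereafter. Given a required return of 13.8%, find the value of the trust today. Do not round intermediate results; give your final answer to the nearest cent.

D_1 = 5423.80000
D_2 = 6259.06520
D_3 = 7222.96124
D_4 = 8335.29727
Terminal value at year 4: TV = D_4×(1+g_2)/(r−g_2) = 8702.05035/0.094 = 92575.00374
P_0 = D_1/(1+r)^1 + D_2/(1+r)^2 + D_3/(1+r)^3 + D_4/(1+r)^4 + TV/(1+r)^4
    = 4766.08084 + 4833.09077 + 4901.04283 + 4969.95029 + 55198.17132 = 74668.33605

€74668.34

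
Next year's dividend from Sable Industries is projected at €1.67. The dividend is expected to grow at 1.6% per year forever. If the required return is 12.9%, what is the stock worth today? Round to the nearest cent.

€14.78

Growing perpetuity: P = D₁ / (r − g) = €1.6700 / (0.129 − 0.016) = €14.78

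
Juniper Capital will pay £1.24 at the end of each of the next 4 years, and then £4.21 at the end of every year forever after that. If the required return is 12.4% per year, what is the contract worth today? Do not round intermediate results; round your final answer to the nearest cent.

PV of 4-year annuity: £1.24 × [1 − (1+0.124)^−4] / 0.124 = 3.73480
Perpetuity value at year 4: £4.21 / 0.124 = 33.95161
PV of perpetuity: 33.95161 / (1+0.124)^4 = 21.27136
Total PV = 3.73480 + 21.27136 = 25.00616

£25.01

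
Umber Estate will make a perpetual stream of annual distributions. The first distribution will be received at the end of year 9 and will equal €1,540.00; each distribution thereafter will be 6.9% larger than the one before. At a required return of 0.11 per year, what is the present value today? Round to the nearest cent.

Value at end of year 8: C₁ / (r − g) = €1,540.00 / (0.11 − 0.069) = €37,560.9756
Discount to today: PV = €37,560.9756 / (1 + 0.11)^8 = €37,560.9756 / 2.304538 = €16,298.70

€16298.70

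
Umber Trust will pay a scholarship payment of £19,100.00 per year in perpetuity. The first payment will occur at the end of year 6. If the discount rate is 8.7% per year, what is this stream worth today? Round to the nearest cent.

Value at end of year 5: C / r = £19,100.00 / 0.087 = £219,540.2299
Discount to today: PV = £219,540.2299 / (1 + 0.087)^5 = £219,540.2299 / 1.517566 = £144,665.97

£144665.97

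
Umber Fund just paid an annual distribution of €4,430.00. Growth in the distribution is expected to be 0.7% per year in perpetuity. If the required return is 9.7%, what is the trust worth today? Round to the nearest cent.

D₁ = D₀ × (1 + g) = €4,430.00 × 1.007 = €4,461.0100
Growing perpetuity: P = D₁ / (r − g) = €4,461.0100 / (0.097 − 0.007) = €49,566.78

€49566.78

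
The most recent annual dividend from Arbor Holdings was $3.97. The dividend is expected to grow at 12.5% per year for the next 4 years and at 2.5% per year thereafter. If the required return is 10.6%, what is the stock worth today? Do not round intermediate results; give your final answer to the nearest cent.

$70.35

D_1 = 4.46625
D_2 = 5.02453
D_3 = 5.65260
D_4 = 6.35917
Terminal value at year 4: TV = D_4×(1+g_2)/(r−g_2) = 6.51815/0.081 = 80.47101
P_0 = D_1/(1+r)^1 + D_2/(1+r)^2 + D_3/(1+r)^3 + D_4/(1+r)^4 + TV/(1+r)^4
    = 4.03820 + 4.10757 + 4.17814 + 4.24991 + 53.77977 = 70.35359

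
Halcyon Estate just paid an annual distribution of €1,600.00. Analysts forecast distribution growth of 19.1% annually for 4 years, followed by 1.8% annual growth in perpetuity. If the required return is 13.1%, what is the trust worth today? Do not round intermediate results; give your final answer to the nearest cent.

€25020.03

D_1 = 1905.60000
D_2 = 2269.56960
D_3 = 2703.05739
D_4 = 3219.34136
Terminal value at year 4: TV = D_4×(1+g_2)/(r−g_2) = 3277.28950/0.113 = 29002.56195
P_0 = D_1/(1+r)^1 + D_2/(1+r)^2 + D_3/(1+r)^3 + D_4/(1+r)^4 + TV/(1+r)^4
    = 1684.88064 + 1774.26422 + 1868.38965 + 1967.50846 + 17724.98774 = 25020.03071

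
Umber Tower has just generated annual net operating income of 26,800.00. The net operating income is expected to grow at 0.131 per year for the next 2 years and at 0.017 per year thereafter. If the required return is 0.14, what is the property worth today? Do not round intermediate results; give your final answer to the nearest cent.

271072.20

D_1 = 30310.80000
D_2 = 34281.51480
Terminal value at year 2: TV = D_2×(1+g_2)/(r−g_2) = 34864.30055/0.123 = 283449.59798
P_0 = D_1/(1+r)^1 + D_2/(1+r)^2 + TV/(1+r)^2
    = 26588.42105 + 26378.51247 + 218105.26160 = 271072.19512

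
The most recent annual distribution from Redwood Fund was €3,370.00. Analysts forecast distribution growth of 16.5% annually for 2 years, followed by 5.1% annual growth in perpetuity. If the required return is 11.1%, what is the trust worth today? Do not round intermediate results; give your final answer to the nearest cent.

D_1 = 3926.05000
D_2 = 4573.84825
Terminal value at year 2: TV = D_2×(1+g_2)/(r−g_2) = 4807.11451/0.06 = 80118.57518
P_0 = D_1/(1+r)^1 + D_2/(1+r)^2 + TV/(1+r)^2
    = 3533.79838 + 3705.55816 + 64909.02705 = 72148.38359

€72148.38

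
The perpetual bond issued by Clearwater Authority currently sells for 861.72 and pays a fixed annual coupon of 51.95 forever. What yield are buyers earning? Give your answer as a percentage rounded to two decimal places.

6.03%

P = C/r ⇒ r = C/P = 51.95/861.72 = 0.060286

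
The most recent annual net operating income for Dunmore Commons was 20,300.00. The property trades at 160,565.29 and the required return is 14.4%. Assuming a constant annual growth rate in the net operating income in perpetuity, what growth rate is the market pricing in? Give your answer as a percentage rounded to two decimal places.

P = D₀(1+g)/(r−g) ⇒ P(r−g) = D₀(1+g) ⇒ g(P+D₀) = P·r − D₀
g = (P·r − D₀)/(P + D₀) = (160,565.29×0.144 − 20,300.00) / (160,565.29 + 20,300.00) = 0.015599

1.56%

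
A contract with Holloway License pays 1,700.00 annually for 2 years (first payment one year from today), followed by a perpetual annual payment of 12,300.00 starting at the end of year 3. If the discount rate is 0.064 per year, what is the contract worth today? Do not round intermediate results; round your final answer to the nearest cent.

172861.93

PV of 2-year annuity: 1,700.00 × [1 − (1+0.064)^−2] / 0.064 = 3099.38380
Perpetuity value at year 2: 12,300.00 / 0.064 = 192187.50000
PV of perpetuity: 192187.50000 / (1+0.064)^2 = 169762.54664
Total PV = 3099.38380 + 169762.54664 = 172861.93044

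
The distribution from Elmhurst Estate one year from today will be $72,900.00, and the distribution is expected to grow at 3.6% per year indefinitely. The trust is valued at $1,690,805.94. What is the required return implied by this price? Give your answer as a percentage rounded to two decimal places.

7.91%

P = D₁/(r − g) ⇒ r = D₁/P + g = $72,900.0000/$1,690,805.94 + 0.036 = 0.043116 + 0.036 = 0.079116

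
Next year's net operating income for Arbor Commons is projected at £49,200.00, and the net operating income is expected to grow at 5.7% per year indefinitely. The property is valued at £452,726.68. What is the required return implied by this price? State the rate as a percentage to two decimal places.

16.57%

P = D₁/(r − g) ⇒ r = D₁/P + g = £49,200.0000/£452,726.68 + 0.057 = 0.108675 + 0.057 = 0.165675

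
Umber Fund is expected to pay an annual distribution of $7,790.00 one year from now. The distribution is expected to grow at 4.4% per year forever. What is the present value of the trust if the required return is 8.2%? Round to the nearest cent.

Growing perpetuity: P = D₁ / (r − g) = $7,790.0000 / (0.082 − 0.044) = $205,000.00

$205000.00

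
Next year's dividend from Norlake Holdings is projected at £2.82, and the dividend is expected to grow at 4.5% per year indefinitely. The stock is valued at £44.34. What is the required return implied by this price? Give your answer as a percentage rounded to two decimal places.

10.86%

P = D₁/(r − g) ⇒ r = D₁/P + g = £2.8200/£44.34 + 0.045 = 0.063599 + 0.045 = 0.108599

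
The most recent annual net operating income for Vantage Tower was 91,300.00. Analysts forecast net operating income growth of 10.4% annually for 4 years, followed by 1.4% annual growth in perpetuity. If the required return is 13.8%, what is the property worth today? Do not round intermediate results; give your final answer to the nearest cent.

1000018.75

D_1 = 100795.20000
D_2 = 111277.90080
D_3 = 122850.80248
D_4 = 135627.28594
Terminal value at year 4: TV = D_4×(1+g_2)/(r−g_2) = 137526.06794/0.124 = 1109081.19310
P_0 = D_1/(1+r)^1 + D_2/(1+r)^2 + D_3/(1+r)^3 + D_4/(1+r)^4 + TV/(1+r)^4
    = 88572.23199 + 85925.96143 + 83358.75345 + 80868.24588 + 661293.55902 = 1000018.75176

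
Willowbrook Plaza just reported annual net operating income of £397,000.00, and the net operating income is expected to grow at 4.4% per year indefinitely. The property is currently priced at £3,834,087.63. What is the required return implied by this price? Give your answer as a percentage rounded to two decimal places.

15.21%

D₁ = £397,000.00 × 1.044 = £414,468.0000
P = D₁/(r − g) ⇒ r = D₁/P + g = £414,468.0000/£3,834,087.63 + 0.044 = 0.108101 + 0.044 = 0.152101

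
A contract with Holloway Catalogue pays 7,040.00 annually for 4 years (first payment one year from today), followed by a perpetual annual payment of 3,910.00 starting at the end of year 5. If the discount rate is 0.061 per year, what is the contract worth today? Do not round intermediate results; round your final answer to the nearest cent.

74919.35

PV of 4-year annuity: 7,040.00 × [1 − (1+0.061)^−4] / 0.061 = 24338.58795
Perpetuity value at year 4: 3,910.00 / 0.061 = 64098.36066
PV of perpetuity: 64098.36066 / (1+0.061)^4 = 50580.76422
Total PV = 24338.58795 + 50580.76422 = 74919.35218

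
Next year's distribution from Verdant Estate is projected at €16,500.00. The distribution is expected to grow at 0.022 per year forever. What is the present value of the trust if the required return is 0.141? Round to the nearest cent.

€138655.46

Growing perpetuity: P = D₁ / (r − g) = €16,500.0000 / (0.141 − 0.022) = €138,655.46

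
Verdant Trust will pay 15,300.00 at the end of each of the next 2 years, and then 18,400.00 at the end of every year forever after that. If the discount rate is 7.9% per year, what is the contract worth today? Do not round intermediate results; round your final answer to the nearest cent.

PV of 2-year annuity: 15,300.00 × [1 − (1+0.079)^−2] / 0.079 = 27321.40510
Perpetuity value at year 2: 18,400.00 / 0.079 = 232911.39241
PV of perpetuity: 232911.39241 / (1+0.079)^2 = 200054.27777
Total PV = 27321.40510 + 200054.27777 = 227375.68287

227375.68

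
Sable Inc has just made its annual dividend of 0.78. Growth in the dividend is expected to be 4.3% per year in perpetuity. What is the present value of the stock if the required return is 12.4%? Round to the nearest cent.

10.04

D₁ = D₀ × (1 + g) = 0.78 × 1.043 = 0.8135
Growing perpetuity: P = D₁ / (r − g) = 0.8135 / (0.124 − 0.043) = 10.04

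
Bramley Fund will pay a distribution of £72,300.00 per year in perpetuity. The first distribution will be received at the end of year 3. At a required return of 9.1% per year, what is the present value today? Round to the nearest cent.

Value at end of year 2: C / r = £72,300.00 / 0.091 = £794,505.4945
Discount to today: PV = £794,505.4945 / (1 + 0.091)^2 = £794,505.4945 / 1.190281 = £667,494.06

£667494.06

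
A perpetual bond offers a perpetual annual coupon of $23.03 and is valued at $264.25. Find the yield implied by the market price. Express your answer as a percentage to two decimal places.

8.72%

P = C/r ⇒ r = C/P = $23.03/$264.25 = 0.087152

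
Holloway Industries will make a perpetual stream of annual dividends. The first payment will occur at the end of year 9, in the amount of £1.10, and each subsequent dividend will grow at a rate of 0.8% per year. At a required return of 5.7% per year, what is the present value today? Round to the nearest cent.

Value at end of year 8: C₁ / (r − g) = £1.10 / (0.057 − 0.008) = £22.4490
Discount to today: PV = £22.4490 / (1 + 0.057)^8 = £22.4490 / 1.558116 = £14.41

£14.41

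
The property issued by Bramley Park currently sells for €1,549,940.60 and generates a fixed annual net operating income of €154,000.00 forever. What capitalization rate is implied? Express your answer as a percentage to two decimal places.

9.94%

P = C/r ⇒ r = C/P = €154,000.00/€1,549,940.60 = 0.099359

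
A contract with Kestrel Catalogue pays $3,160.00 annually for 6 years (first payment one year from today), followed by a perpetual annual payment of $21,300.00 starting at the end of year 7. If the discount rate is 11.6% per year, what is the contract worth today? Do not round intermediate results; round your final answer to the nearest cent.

$108187.14

PV of 6-year annuity: $3,160.00 × [1 − (1+0.116)^−6] / 0.116 = 13140.57369
Perpetuity value at year 6: $21,300.00 / 0.116 = 183620.68966
PV of perpetuity: 183620.68966 / (1+0.116)^6 = 95046.56951
Total PV = 13140.57369 + 95046.56951 = 108187.14320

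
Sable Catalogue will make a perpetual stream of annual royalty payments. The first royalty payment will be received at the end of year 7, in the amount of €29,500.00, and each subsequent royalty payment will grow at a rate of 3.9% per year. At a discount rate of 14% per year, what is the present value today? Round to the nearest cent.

€133067.36

Value at end of year 6: C₁ / (r − g) = €29,500.00 / (0.14 − 0.039) = €292,079.2079
Discount to today: PV = €292,079.2079 / (1 + 0.14)^6 = €292,079.2079 / 2.194973 = €133,067.36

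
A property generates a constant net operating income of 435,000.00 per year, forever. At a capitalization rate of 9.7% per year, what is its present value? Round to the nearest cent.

4484536.08

Level perpetuity: PV = C / r = 435,000.00 / 0.097 = 4,484,536.08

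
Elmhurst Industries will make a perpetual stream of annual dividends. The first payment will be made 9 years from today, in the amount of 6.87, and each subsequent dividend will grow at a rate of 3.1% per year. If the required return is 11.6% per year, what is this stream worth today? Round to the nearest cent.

Value at end of year 8: C₁ / (r − g) = 6.87 / (0.116 − 0.031) = 80.8235
Discount to today: PV = 80.8235 / (1 + 0.116)^8 = 80.8235 / 2.406099 = 33.59

33.59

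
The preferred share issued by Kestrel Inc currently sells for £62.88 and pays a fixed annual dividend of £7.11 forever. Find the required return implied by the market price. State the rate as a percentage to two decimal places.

11.31%

P = C/r ⇒ r = C/P = £7.11/£62.88 = 0.113073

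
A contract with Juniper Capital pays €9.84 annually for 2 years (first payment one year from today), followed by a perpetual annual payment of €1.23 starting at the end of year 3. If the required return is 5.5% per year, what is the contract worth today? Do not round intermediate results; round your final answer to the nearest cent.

PV of 2-year annuity: €9.84 × [1 − (1+0.055)^−2] / 0.055 = 18.16779
Perpetuity value at year 2: €1.23 / 0.055 = 22.36364
PV of perpetuity: 22.36364 / (1+0.055)^2 = 20.09266
Total PV = 18.16779 + 20.09266 = 38.26045

€38.26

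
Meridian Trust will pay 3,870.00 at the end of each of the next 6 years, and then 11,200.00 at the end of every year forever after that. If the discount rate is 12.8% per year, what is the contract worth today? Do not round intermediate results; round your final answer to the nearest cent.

PV of 6-year annuity: 3,870.00 × [1 − (1+0.128)^−6] / 0.128 = 15557.06735
Perpetuity value at year 6: 11,200.00 / 0.128 = 87500.00000
PV of perpetuity: 87500.00000 / (1+0.128)^6 = 42476.96270
Total PV = 15557.06735 + 42476.96270 = 58034.03005

58034.03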